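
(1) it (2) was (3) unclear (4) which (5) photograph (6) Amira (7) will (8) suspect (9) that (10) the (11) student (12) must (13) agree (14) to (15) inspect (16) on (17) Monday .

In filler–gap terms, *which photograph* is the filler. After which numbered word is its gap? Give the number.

In situ: Amira will suspect that the student must agree to inspect which photograph on Monday.
'which photograph' functions as the direct object of 'inspect'. It moves to the left edge, and the trace sits right after 'inspect':
It was unclear which photograph Amira will suspect that the student must agree to inspect ___ on Monday.
'inspect' is word 15.

15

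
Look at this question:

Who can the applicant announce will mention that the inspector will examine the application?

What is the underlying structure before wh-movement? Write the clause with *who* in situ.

The applicant can announce who will mention that the inspector will examine the application.

The filler 'who' is interpreted as the subject of the clause embedded under 'announce'. It moves to the left edge, and the trace sits right after 'announce':
Who can the applicant announce ___ will mention that the inspector will examine the application?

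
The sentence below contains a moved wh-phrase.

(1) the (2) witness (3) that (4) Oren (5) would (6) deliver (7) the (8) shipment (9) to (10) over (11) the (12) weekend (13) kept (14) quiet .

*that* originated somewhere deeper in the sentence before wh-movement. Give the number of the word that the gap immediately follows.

The filler 'that' is interpreted as the object of the preposition 'to' (recipient of 'deliver'). It moves to the left edge, and the trace sits right after 'to':
The witness that Oren would deliver the shipment to ___ over the weekend kept quiet.
'to' is word 9.

9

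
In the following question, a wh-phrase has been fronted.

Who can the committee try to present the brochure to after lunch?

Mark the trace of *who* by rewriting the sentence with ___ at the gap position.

Who can the committee try to present the brochure to ___ after lunch?

Pre-movement form: The committee can try to present the brochure to who after lunch.
'who' functions as the object of the preposition 'to' (recipient of 'present'). The gap is right after 'to'.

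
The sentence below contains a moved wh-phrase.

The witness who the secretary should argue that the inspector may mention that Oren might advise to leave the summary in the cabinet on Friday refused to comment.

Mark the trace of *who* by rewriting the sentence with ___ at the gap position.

'who' functions as the direct object of 'advise'. The gap is right after 'advise'.

The witness who the secretary should argue that the inspector may mention that Oren might advise ___ to leave the summary in the cabinet on Friday refused to comment.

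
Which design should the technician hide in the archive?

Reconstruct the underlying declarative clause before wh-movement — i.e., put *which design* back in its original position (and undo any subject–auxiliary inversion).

The technician should hide which design in the archive.

'which design' functions as the direct object of 'hide'. It moves to the left edge, and the trace sits right after 'hide':
Which design should the technician hide ___ in the archive?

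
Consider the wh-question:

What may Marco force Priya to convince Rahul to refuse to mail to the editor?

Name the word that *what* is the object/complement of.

mail

Before movement: Marco may force Priya to convince Rahul to refuse to mail what to the editor.
'what' functions as the direct object of 'mail'. Wh-movement fronts it, leaving a gap right after 'mail':
What may Marco force Priya to convince Rahul to refuse to mail ___ to the editor?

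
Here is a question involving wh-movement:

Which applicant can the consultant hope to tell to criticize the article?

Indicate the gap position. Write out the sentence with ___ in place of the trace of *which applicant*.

Before movement: The consultant can hope to tell which applicant to criticize the article.
The filler 'which applicant' is interpreted as the direct object of 'tell'. The gap is right after 'tell'.

Which applicant can the consultant hope to tell ___ to criticize the article?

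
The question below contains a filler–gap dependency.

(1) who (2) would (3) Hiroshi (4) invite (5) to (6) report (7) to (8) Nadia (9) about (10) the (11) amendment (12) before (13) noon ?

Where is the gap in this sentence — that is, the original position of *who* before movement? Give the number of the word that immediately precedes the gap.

4

Underlying clause: Hiroshi would invite who to report to Nadia about the amendment before noon.
'who' is the direct object of 'invite'. It moves to the left edge, and the trace sits right after 'invite':
Who would Hiroshi invite ___ to report to Nadia about the amendment before noon?
'invite' is word 4.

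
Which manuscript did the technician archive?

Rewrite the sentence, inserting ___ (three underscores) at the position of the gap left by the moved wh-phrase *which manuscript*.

Which manuscript did the technician archive ___?

Underlying clause: The technician did archive which manuscript.
'which manuscript' is the direct object of 'archive'. The gap is right after 'archive'.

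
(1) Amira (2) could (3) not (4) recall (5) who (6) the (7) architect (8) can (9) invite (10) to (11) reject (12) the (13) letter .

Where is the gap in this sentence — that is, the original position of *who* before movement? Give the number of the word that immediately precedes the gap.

9

In situ: The architect can invite who to reject the letter.
'who' functions as the direct object of 'invite'. It moves to the left edge, and the trace sits right after 'invite':
Amira could not recall who the architect can invite ___ to reject the letter.
'invite' is word 9.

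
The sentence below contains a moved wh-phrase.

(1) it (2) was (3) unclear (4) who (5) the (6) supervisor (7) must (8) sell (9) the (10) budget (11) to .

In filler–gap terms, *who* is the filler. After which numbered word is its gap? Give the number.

11

Underlying clause: The supervisor must sell the budget to who.
'who' functions as the object of the preposition 'to' (recipient of 'sell'). Fronting leaves a gap immediately after 'to':
It was unclear who the supervisor must sell the budget to ___.
'to' is word 11.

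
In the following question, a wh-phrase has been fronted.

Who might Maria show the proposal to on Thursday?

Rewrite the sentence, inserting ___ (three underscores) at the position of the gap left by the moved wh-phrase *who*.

Who might Maria show the proposal to ___ on Thursday?

Before movement: Maria might show the proposal to who on Thursday.
The filler 'who' is interpreted as the object of the preposition 'to' (recipient of 'show'). The gap is right after 'to'.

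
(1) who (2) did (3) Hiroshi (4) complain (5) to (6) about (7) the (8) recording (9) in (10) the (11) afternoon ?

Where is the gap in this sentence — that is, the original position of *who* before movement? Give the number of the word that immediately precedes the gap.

5

Pre-movement form: Hiroshi did complain to who about the recording in the afternoon.
'who' functions as the object of the preposition 'to'. Wh-movement fronts it, leaving a gap right after 'to':
Who did Hiroshi complain to ___ about the recording in the afternoon?
'to' is word 5.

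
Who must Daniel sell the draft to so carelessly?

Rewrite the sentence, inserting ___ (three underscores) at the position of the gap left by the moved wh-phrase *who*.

Pre-movement form: Daniel must sell the draft to who so carelessly.
The filler 'who' is interpreted as the object of the preposition 'to' (recipient of 'sell'). The gap is right after 'to'.

Who must Daniel sell the draft to ___ so carelessly?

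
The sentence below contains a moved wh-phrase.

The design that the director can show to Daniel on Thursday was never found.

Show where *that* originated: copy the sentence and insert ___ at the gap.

The design that the director can show ___ to Daniel on Thursday was never found.

The filler 'that' is interpreted as the direct object of 'show'. The gap is right after 'show'.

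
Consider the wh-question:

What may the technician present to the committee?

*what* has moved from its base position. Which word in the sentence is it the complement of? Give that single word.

present

Before movement: The technician may present what to the committee.
'what' is the direct object of 'present'. Fronting leaves a gap immediately after 'present':
What may the technician present ___ to the committee?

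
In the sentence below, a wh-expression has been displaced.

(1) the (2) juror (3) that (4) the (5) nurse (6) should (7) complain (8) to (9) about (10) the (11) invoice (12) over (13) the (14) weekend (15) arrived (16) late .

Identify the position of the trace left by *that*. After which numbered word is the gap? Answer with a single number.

The filler 'that' is interpreted as the object of the preposition 'to'. Fronting leaves a gap immediately after 'to':
The juror that the nurse should complain to ___ about the invoice over the weekend arrived late.
'to' is word 8.

8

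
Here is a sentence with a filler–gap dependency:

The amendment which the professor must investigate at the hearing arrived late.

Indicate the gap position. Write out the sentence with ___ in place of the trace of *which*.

The amendment which the professor must investigate ___ at the hearing arrived late.

'which' is the direct object of 'investigate'. The gap is right after 'investigate'.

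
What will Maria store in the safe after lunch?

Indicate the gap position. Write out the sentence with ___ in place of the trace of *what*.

What will Maria store ___ in the safe after lunch?

In situ: Maria will store what in the safe after lunch.
The filler 'what' is interpreted as the direct object of 'store'. The gap is right after 'store'.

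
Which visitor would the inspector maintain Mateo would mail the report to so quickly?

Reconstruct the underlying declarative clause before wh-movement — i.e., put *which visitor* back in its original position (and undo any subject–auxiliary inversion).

The inspector would maintain Mateo would mail the report to which visitor so quickly.

The filler 'which visitor' is interpreted as the object of the preposition 'to' (recipient of 'mail'). Fronting leaves a gap immediately after 'to':
Which visitor would the inspector maintain Mateo would mail the report to ___ so quickly?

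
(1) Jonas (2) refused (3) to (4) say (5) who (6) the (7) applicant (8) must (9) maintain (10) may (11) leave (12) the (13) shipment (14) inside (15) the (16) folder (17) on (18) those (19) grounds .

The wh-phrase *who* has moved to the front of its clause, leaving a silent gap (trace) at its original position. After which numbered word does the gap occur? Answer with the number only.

9

Before movement: The applicant must maintain who may leave the shipment inside the folder on those grounds.
'who' is the subject of the clause embedded under 'maintain'. Wh-movement fronts it, leaving a gap right after 'maintain':
Jonas refused to say who the applicant must maintain ___ may leave the shipment inside the folder on those grounds.
'maintain' is word 9.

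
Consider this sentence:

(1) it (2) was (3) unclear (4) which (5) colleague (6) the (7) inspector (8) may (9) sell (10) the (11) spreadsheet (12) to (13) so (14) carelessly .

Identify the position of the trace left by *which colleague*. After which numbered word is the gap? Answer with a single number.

Before movement: The inspector may sell the spreadsheet to which colleague so carelessly.
The filler 'which colleague' is interpreted as the object of the preposition 'to' (recipient of 'sell'). Wh-movement fronts it, leaving a gap right after 'to':
It was unclear which colleague the inspector may sell the spreadsheet to ___ so carelessly.
'to' is word 12.

12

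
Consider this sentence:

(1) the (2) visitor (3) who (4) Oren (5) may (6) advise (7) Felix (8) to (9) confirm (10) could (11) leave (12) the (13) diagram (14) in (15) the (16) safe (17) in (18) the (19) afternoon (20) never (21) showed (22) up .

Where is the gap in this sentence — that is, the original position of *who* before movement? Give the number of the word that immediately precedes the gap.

'who' is the subject of the clause embedded under 'confirm'. It moves to the left edge, and the trace sits right after 'confirm':
The visitor who Oren may advise Felix to confirm ___ could leave the diagram in the safe in the afternoon never showed up.
'confirm' is word 9.

9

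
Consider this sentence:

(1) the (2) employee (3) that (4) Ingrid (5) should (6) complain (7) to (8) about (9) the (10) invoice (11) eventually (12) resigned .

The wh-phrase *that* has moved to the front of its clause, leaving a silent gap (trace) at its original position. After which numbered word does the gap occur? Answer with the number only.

'that' is the object of the preposition 'to'. Fronting leaves a gap immediately after 'to':
The employee that Ingrid should complain to ___ about the invoice eventually resigned.
'to' is word 7.

7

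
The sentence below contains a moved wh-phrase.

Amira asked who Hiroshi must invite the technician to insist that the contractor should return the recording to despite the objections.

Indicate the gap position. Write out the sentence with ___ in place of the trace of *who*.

Amira asked who Hiroshi must invite the technician to insist that the contractor should return the recording to ___ despite the objections.

Underlying clause: Hiroshi must invite the technician to insist that the contractor should return the recording to who despite the objections.
'who' functions as the object of the preposition 'to' (recipient of 'return'). The gap is right after 'to'.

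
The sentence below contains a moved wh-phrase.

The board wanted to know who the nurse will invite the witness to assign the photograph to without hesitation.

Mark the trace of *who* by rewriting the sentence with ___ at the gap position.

Before movement: The nurse will invite the witness to assign the photograph to who without hesitation.
'who' functions as the object of the preposition 'to' (recipient of 'assign'). The gap is right after 'to'.

The board wanted to know who the nurse will invite the witness to assign the photograph to ___ without hesitation.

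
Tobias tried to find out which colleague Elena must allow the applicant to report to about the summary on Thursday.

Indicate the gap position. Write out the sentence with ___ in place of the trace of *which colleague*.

Underlying clause: Elena must allow the applicant to report to which colleague about the summary on Thursday.
The filler 'which colleague' is interpreted as the object of the preposition 'to'. The gap is right after 'to'.

Tobias tried to find out which colleague Elena must allow the applicant to report to ___ about the summary on Thursday.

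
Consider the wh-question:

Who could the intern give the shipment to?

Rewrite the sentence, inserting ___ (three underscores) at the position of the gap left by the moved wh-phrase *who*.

In situ: The intern could give the shipment to who.
'who' functions as the object of the preposition 'to' (recipient of 'give'). The gap is right after 'to'.

Who could the intern give the shipment to ___?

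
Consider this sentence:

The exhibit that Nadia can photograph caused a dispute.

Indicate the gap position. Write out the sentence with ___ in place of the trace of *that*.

'that' is the direct object of 'photograph'. The gap is right after 'photograph'.

The exhibit that Nadia can photograph ___ caused a dispute.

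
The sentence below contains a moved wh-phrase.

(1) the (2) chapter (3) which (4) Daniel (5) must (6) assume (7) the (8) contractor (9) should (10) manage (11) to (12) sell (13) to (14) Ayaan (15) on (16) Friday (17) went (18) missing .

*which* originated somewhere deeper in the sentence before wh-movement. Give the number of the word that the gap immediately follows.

12

'which' is the direct object of 'sell'. Wh-movement fronts it, leaving a gap right after 'sell':
The chapter which Daniel must assume the contractor should manage to sell ___ to Ayaan on Friday went missing.
'sell' is word 12.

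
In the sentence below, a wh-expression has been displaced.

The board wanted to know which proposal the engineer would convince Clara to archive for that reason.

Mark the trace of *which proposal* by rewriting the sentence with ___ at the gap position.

In situ: The engineer would convince Clara to archive which proposal for that reason.
The filler 'which proposal' is interpreted as the direct object of 'archive'. The gap is right after 'archive'.

The board wanted to know which proposal the engineer would convince Clara to archive ___ for that reason.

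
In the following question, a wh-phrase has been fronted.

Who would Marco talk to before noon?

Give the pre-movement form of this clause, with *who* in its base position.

'who' functions as the object of the preposition 'to'. Fronting leaves a gap immediately after 'to':
Who would Marco talk to ___ before noon?

Marco would talk to who before noon.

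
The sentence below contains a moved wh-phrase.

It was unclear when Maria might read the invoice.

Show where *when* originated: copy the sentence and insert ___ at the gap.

It was unclear when Maria might read the invoice ___.

Pre-movement form: Maria might read the invoice when.
'when' functions as the temporal adjunct. The gap is right after 'invoice'.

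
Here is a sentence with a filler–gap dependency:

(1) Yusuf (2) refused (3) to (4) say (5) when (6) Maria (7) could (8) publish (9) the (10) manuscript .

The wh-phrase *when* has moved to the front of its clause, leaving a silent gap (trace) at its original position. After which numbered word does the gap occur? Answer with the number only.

10

Pre-movement form: Maria could publish the manuscript when.
The filler 'when' is interpreted as the temporal adjunct. It moves to the left edge, and the trace sits right after 'manuscript':
Yusuf refused to say when Maria could publish the manuscript ___.
'manuscript' is word 10.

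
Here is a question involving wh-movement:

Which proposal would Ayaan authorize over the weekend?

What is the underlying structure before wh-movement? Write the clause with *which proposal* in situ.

Ayaan would authorize which proposal over the weekend.

The filler 'which proposal' is interpreted as the direct object of 'authorize'. Wh-movement fronts it, leaving a gap right after 'authorize':
Which proposal would Ayaan authorize ___ over the weekend?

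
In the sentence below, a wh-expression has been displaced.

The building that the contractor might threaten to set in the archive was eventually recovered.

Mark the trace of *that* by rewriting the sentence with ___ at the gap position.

The filler 'that' is interpreted as the direct object of 'set'. The gap is right after 'set'.

The building that the contractor might threaten to set ___ in the archive was eventually recovered.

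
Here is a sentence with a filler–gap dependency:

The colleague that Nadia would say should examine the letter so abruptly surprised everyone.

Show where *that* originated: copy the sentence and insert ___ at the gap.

The colleague that Nadia would say ___ should examine the letter so abruptly surprised everyone.

The filler 'that' is interpreted as the subject of the clause embedded under 'say'. The gap is right after 'say'.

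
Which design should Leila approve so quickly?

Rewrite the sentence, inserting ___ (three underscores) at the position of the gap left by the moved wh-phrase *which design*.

Which design should Leila approve ___ so quickly?

Pre-movement form: Leila should approve which design so quickly.
The filler 'which design' is interpreted as the direct object of 'approve'. The gap is right after 'approve'.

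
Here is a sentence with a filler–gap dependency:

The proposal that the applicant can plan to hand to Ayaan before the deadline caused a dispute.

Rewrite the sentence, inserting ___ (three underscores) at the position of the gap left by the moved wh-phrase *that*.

The proposal that the applicant can plan to hand ___ to Ayaan before the deadline caused a dispute.

'that' is the direct object of 'hand'. The gap is right after 'hand'.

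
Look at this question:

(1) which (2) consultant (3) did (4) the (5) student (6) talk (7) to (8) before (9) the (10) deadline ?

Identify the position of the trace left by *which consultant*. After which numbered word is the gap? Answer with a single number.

7

Before movement: The student did talk to which consultant before the deadline.
The filler 'which consultant' is interpreted as the object of the preposition 'to'. Wh-movement fronts it, leaving a gap right after 'to':
Which consultant did the student talk to ___ before the deadline?
'to' is word 7.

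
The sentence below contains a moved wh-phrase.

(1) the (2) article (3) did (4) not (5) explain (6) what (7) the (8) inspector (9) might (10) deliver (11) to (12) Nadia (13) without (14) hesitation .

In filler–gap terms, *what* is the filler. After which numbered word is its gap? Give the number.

In situ: The inspector might deliver what to Nadia without hesitation.
'what' is the direct object of 'deliver'. It moves to the left edge, and the trace sits right after 'deliver':
The article did not explain what the inspector might deliver ___ to Nadia without hesitation.
'deliver' is word 10.

10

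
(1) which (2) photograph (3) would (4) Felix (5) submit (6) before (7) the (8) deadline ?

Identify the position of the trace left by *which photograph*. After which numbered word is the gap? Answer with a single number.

5

Underlying clause: Felix would submit which photograph before the deadline.
'which photograph' is the direct object of 'submit'. Fronting leaves a gap immediately after 'submit':
Which photograph would Felix submit ___ before the deadline?
'submit' is word 5.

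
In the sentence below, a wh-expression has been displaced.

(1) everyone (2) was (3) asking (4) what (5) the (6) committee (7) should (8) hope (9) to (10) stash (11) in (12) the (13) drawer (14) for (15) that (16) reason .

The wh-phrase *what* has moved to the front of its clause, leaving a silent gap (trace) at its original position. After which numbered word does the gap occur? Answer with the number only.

Before movement: The committee should hope to stash what in the drawer for that reason.
The filler 'what' is interpreted as the direct object of 'stash'. It moves to the left edge, and the trace sits right after 'stash':
Everyone was asking what the committee should hope to stash ___ in the drawer for that reason.
'stash' is word 10.

10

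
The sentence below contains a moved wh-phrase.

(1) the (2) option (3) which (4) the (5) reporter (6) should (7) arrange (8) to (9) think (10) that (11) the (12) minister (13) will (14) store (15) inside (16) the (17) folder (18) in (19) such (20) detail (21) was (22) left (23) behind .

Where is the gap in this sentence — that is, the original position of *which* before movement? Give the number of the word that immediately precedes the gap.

'which' is the direct object of 'store'. It moves to the left edge, and the trace sits right after 'store':
The option which the reporter should arrange to think that the minister will store ___ inside the folder in such detail was left behind.
'store' is word 14.

14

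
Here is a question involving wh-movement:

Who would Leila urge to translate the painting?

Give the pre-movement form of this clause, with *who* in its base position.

Leila would urge who to translate the painting.

'who' is the direct object of 'urge'. It moves to the left edge, and the trace sits right after 'urge':
Who would Leila urge ___ to translate the painting?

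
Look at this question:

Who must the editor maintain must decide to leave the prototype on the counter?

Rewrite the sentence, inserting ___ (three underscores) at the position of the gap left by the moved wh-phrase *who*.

Who must the editor maintain ___ must decide to leave the prototype on the counter?

Pre-movement form: The editor must maintain who must decide to leave the prototype on the counter.
'who' functions as the subject of the clause embedded under 'maintain'. The gap is right after 'maintain'.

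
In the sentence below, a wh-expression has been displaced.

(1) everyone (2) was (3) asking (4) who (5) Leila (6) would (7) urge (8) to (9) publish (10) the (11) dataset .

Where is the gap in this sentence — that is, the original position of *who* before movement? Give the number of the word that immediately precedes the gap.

7

Pre-movement form: Leila would urge who to publish the dataset.
'who' functions as the direct object of 'urge'. It moves to the left edge, and the trace sits right after 'urge':
Everyone was asking who Leila would urge ___ to publish the dataset.
'urge' is word 7.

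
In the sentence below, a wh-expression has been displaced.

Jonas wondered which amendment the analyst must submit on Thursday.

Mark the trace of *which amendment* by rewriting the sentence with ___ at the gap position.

Underlying clause: The analyst must submit which amendment on Thursday.
The filler 'which amendment' is interpreted as the direct object of 'submit'. The gap is right after 'submit'.

Jonas wondered which amendment the analyst must submit ___ on Thursday.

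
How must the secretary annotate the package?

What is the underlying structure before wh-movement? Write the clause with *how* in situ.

The secretary must annotate the package how.

'how' functions as the manner adjunct. Fronting leaves a gap immediately after 'package':
How must the secretary annotate the package ___?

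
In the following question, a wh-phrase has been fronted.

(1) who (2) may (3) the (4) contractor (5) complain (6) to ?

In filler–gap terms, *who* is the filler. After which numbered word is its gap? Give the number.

6

In situ: The contractor may complain to who.
'who' functions as the object of the preposition 'to'. Wh-movement fronts it, leaving a gap right after 'to':
Who may the contractor complain to ___?
'to' is word 6.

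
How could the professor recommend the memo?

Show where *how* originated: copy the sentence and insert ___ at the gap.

How could the professor recommend the memo ___?

Underlying clause: The professor could recommend the memo how.
'how' functions as the manner adjunct. The gap is right after 'memo'.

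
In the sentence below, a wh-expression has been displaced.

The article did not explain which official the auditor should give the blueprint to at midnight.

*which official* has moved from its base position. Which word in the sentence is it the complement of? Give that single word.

In situ: The auditor should give the blueprint to which official at midnight.
The filler 'which official' is interpreted as the object of the preposition 'to' (recipient of 'give'). It moves to the left edge, and the trace sits right after 'to':
The article did not explain which official the auditor should give the blueprint to ___ at midnight.

to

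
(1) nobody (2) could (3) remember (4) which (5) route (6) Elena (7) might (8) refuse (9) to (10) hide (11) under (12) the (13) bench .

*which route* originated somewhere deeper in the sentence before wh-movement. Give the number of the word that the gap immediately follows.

10

In situ: Elena might refuse to hide which route under the bench.
'which route' is the direct object of 'hide'. It moves to the left edge, and the trace sits right after 'hide':
Nobody could remember which route Elena might refuse to hide ___ under the bench.
'hide' is word 10.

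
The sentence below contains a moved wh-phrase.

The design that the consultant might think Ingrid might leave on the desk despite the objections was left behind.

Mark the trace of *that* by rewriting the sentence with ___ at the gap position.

The design that the consultant might think Ingrid might leave ___ on the desk despite the objections was left behind.

'that' is the direct object of 'leave'. The gap is right after 'leave'.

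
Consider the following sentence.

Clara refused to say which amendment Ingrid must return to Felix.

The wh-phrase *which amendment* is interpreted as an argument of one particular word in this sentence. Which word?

Underlying clause: Ingrid must return which amendment to Felix.
The filler 'which amendment' is interpreted as the direct object of 'return'. It moves to the left edge, and the trace sits right after 'return':
Clara refused to say which amendment Ingrid must return ___ to Felix.

return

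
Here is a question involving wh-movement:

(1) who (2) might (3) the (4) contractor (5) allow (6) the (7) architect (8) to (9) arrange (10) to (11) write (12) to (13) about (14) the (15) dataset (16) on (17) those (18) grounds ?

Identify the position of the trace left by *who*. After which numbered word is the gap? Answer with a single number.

12

Before movement: The contractor might allow the architect to arrange to write to who about the dataset on those grounds.
'who' is the object of the preposition 'to'. Wh-movement fronts it, leaving a gap right after 'to':
Who might the contractor allow the architect to arrange to write to ___ about the dataset on those grounds?
'to' is word 12.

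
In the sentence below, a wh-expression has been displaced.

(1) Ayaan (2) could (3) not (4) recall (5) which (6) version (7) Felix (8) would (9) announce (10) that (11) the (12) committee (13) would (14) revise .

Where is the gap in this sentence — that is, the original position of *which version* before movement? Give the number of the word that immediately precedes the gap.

14

Pre-movement form: Felix would announce that the committee would revise which version.
'which version' is the direct object of 'revise'. Fronting leaves a gap immediately after 'revise':
Ayaan could not recall which version Felix would announce that the committee would revise ___.
'revise' is word 14.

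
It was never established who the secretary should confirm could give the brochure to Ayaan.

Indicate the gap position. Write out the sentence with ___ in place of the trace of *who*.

Underlying clause: The secretary should confirm who could give the brochure to Ayaan.
'who' functions as the subject of the clause embedded under 'confirm'. The gap is right after 'confirm'.

It was never established who the secretary should confirm ___ could give the brochure to Ayaan.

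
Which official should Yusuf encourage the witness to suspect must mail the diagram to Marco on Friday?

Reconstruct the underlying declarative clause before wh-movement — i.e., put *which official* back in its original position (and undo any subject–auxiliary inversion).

'which official' is the subject of the clause embedded under 'suspect'. It moves to the left edge, and the trace sits right after 'suspect':
Which official should Yusuf encourage the witness to suspect ___ must mail the diagram to Marco on Friday?

Yusuf should encourage the witness to suspect which official must mail the diagram to Marco on Friday.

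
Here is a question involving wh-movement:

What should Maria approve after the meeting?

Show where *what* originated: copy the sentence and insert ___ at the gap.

Pre-movement form: Maria should approve what after the meeting.
'what' is the direct object of 'approve'. The gap is right after 'approve'.

What should Maria approve ___ after the meeting?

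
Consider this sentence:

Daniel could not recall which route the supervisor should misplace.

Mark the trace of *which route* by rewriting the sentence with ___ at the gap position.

Daniel could not recall which route the supervisor should misplace ___.

Underlying clause: The supervisor should misplace which route.
The filler 'which route' is interpreted as the direct object of 'misplace'. The gap is right after 'misplace'.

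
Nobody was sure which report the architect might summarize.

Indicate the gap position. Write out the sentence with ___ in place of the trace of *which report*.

Nobody was sure which report the architect might summarize ___.

In situ: The architect might summarize which report.
'which report' functions as the direct object of 'summarize'. The gap is right after 'summarize'.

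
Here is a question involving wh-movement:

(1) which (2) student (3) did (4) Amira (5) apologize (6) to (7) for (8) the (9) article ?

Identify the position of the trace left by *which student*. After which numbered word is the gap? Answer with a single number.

6

Before movement: Amira did apologize to which student for the article.
'which student' is the object of the preposition 'to'. Wh-movement fronts it, leaving a gap right after 'to':
Which student did Amira apologize to ___ for the article?
'to' is word 6.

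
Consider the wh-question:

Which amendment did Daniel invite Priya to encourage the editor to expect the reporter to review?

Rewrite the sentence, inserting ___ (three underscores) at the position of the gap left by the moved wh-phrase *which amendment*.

Pre-movement form: Daniel did invite Priya to encourage the editor to expect the reporter to review which amendment.
'which amendment' is the direct object of 'review'. The gap is right after 'review'.

Which amendment did Daniel invite Priya to encourage the editor to expect the reporter to review ___?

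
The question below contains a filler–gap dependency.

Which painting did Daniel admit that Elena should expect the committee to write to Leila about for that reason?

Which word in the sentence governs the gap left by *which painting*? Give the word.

about

Underlying clause: Daniel did admit that Elena should expect the committee to write to Leila about which painting for that reason.
'which painting' is the object of the preposition 'about'. Wh-movement fronts it, leaving a gap right after 'about':
Which painting did Daniel admit that Elena should expect the committee to write to Leila about ___ for that reason?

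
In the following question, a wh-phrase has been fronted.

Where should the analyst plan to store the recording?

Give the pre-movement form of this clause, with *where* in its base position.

The analyst should plan to store the recording where.

'where' is the locative complement of 'store'. Wh-movement fronts it, leaving a gap right after 'recording':
Where should the analyst plan to store the recording ___?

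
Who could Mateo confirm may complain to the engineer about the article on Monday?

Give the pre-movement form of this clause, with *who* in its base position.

The filler 'who' is interpreted as the subject of the clause embedded under 'confirm'. It moves to the left edge, and the trace sits right after 'confirm':
Who could Mateo confirm ___ may complain to the engineer about the article on Monday?

Mateo could confirm who may complain to the engineer about the article on Monday.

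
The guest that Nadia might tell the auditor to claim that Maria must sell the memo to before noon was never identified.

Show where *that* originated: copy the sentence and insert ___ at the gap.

The guest that Nadia might tell the auditor to claim that Maria must sell the memo to ___ before noon was never identified.

The filler 'that' is interpreted as the object of the preposition 'to' (recipient of 'sell'). The gap is right after 'to'.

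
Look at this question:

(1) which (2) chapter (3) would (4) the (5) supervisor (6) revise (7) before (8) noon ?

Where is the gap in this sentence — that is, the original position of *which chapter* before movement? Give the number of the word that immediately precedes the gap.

Before movement: The supervisor would revise which chapter before noon.
The filler 'which chapter' is interpreted as the direct object of 'revise'. It moves to the left edge, and the trace sits right after 'revise':
Which chapter would the supervisor revise ___ before noon?
'revise' is word 6.

6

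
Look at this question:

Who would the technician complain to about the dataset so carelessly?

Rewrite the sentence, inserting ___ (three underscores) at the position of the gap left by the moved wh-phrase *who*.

In situ: The technician would complain to who about the dataset so carelessly.
The filler 'who' is interpreted as the object of the preposition 'to'. The gap is right after 'to'.

Who would the technician complain to ___ about the dataset so carelessly?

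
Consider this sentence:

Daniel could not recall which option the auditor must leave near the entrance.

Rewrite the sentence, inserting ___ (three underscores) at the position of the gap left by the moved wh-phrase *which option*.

Daniel could not recall which option the auditor must leave ___ near the entrance.

Underlying clause: The auditor must leave which option near the entrance.
The filler 'which option' is interpreted as the direct object of 'leave'. The gap is right after 'leave'.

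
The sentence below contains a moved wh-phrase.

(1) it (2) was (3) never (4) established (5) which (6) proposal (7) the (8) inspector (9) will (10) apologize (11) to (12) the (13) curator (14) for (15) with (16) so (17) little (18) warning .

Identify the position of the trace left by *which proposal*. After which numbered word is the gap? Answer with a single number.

Underlying clause: The inspector will apologize to the curator for which proposal with so little warning.
'which proposal' is the object of the preposition 'for'. Fronting leaves a gap immediately after 'for':
It was never established which proposal the inspector will apologize to the curator for ___ with so little warning.
'for' is word 14.

14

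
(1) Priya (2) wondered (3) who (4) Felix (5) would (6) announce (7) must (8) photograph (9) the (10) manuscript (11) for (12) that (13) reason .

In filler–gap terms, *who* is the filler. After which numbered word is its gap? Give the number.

6

In situ: Felix would announce who must photograph the manuscript for that reason.
'who' is the subject of the clause embedded under 'announce'. Fronting leaves a gap immediately after 'announce':
Priya wondered who Felix would announce ___ must photograph the manuscript for that reason.
'announce' is word 6.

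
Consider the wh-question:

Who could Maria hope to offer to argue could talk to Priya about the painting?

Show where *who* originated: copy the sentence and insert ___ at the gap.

Before movement: Maria could hope to offer to argue who could talk to Priya about the painting.
The filler 'who' is interpreted as the subject of the clause embedded under 'argue'. The gap is right after 'argue'.

Who could Maria hope to offer to argue ___ could talk to Priya about the painting?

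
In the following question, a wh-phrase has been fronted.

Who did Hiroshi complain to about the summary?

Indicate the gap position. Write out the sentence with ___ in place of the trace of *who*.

Who did Hiroshi complain to ___ about the summary?

Underlying clause: Hiroshi did complain to who about the summary.
The filler 'who' is interpreted as the object of the preposition 'to'. The gap is right after 'to'.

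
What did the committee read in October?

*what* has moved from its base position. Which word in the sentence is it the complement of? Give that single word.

read

Pre-movement form: The committee did read what in October.
'what' functions as the direct object of 'read'. Wh-movement fronts it, leaving a gap right after 'read':
What did the committee read ___ in October?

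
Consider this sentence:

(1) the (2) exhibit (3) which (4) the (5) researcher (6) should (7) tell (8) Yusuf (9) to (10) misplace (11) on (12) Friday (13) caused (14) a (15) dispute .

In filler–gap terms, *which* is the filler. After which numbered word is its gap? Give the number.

'which' functions as the direct object of 'misplace'. Fronting leaves a gap immediately after 'misplace':
The exhibit which the researcher should tell Yusuf to misplace ___ on Friday caused a dispute.
'misplace' is word 10.

10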